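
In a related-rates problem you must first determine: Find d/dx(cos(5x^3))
Chain rule: d/dx[cos(u)]=-sin(u)·u' where u=5x^3
u'=15x^2

Answer: -15x^2·sin(5x^3)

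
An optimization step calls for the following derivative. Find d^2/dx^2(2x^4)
Apply power rule 2 times:
d^1: 8x^3
d^2: 24x^2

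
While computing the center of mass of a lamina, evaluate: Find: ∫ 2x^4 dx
Using power rule: ∫ 2x^4 dx = 2/5 x^5+C = (2/5)x^5+C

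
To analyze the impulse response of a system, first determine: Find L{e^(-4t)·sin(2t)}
First shifting: L{e^(at)f(t)} = F(s-a)
L{sin(2t)} = 2/(s² + 4)
Shift: 2/((s + 4)² + 4)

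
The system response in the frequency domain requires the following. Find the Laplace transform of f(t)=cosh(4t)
L{cosh(at)} = s/(s²-a²)
L{cosh(4t)} = s/(s²-16)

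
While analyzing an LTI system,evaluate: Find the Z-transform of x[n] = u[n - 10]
Using the time-shift property: Z{u[n-10]}=z^(-10) * z/(z-1)
=z^(-9)/(z-1)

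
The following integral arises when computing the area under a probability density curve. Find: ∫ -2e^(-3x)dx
Since d/dx[e^(-3x)] = -3e^(-3x), we get 2/3 e^(-3x) + C

Answer: (2/3)e^(-3x) + C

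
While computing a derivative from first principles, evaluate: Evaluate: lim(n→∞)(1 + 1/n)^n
This is the definition of e^1: lim(1 + 1/n)^n = e^1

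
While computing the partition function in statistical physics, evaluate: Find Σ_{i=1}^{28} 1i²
=1·n(n+1)(2n+1)/6=1·28·29·57/6=7714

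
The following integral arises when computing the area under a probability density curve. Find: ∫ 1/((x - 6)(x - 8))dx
Partial fractions: 1/((x-6)(x-8))=A/(x-6) + B/(x-8)
A=-1/2, B=1/2
∫ [-1/2· 1/(x-6) + 1/2· 1/(x-8)] dx
=(1/2)[ln|x-8| - ln|x-6|] + C

Answer: (1/2)·ln|(x-8)/(x-6)| + C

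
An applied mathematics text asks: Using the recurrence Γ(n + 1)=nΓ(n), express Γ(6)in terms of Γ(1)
Γ(6) = 5Γ(5) = 5·4Γ(4) = ... = 5!·Γ(1) = 120·Γ(1)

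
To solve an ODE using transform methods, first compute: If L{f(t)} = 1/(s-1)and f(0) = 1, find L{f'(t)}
L{f'(t)}=s·F(s) - f(0)=s/(s-1) - 1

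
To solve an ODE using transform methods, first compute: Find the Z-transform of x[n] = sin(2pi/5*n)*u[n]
Z{sin(w0 * n) * u[n]} = z * sin(w0)/(z^2 - 2z * cos(w0) + 1)
With w0 = 2pi/5: X(z) = z * sin(2pi/5)/(z^2 - 2z * cos(2pi/5) + 1)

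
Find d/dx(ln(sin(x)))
Chain rule: d/dx[ln(u)] = u'/u where u = sin(x)
u' = cos(x)

Answer: (cos(x))/(sin(x))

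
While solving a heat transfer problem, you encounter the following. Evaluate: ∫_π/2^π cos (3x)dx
Antiderivative: sin(3x)/3
Evaluate at bounds: [sin(3·π)/3] - [sin(3·π/2)/3]
=((0) - (-1))/3=1/3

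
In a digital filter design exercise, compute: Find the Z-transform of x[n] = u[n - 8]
Using the time-shift property: Z{u[n-8]}=z^(-8)*z/(z-1)
=z^(-7)/(z-1)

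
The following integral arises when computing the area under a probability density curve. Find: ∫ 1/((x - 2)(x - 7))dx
Partial fractions: 1/((x-2)(x-7))=A/(x-2) + B/(x-7)
A=-1/5, B=1/5
∫ [-1/5· 1/(x-2) + 1/5· 1/(x-7)] dx
=(1/5)[ln|x-7| - ln|x-2|] + C

Answer: (1/5)·ln|(x-7)/(x-2)| + C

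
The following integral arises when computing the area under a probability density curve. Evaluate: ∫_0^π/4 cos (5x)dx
Antiderivative: sin(5x)/5
Evaluate at bounds: [sin(5·π/4)/5] - [sin(5·0)/5]
=((-√2/2) - (0))/5=-√2/10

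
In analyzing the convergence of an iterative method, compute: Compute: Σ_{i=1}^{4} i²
Using formula: Σ i^2 = n(n + 1)(2n + 1)/6 = 4·5·9/6 = 30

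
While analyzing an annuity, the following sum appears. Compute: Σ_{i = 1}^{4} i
Using formula: Σ i^1 = n(n+1)/2 = 4·5/2 = 10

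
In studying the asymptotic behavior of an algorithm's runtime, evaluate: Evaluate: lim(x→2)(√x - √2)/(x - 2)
Multiply by conjugate (√x+√2)/(√x+√2):
= (x - 2)/((x - 2)(√x+√2)) = 1/(√x+√2)
As x → 2: 1/(2√2)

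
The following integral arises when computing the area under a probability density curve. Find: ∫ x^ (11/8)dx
Power rule: ∫ x^(11/8) dx = x^(19/8)/(19/8) + C

Answer: (8/19)·x^(19/8) + C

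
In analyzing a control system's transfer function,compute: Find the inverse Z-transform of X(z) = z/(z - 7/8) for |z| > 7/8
Standard pair: z/(z-a) <-> a^n * u[n] for causal signals
With a=7/8: x[n]=(7/8)^n * u[n]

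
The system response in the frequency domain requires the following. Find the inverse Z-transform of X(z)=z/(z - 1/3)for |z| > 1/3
Standard pair: z/(z-a) <-> a^n*u[n] for causal signals
With a = 1/3: x[n] = (1/3)^n*u[n]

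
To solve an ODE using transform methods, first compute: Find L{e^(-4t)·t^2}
First shifting: L{e^(at)f(t)}=F(s-a)
L{t^2}=2/s^3
Shift s → s + 4: 2/(s + 4)^3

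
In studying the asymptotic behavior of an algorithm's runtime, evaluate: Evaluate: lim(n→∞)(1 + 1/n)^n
This is the definition of e^1: lim(1+1/n)^n = e^1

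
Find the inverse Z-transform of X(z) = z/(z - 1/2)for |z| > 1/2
Standard pair: z/(z-a) <-> a^n*u[n] for causal signals
With a=1/2: x[n]=(1/2)^n*u[n]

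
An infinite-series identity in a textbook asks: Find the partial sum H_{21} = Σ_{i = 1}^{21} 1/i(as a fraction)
H_21=1+1/2+1/3+...+1/21
=18858053/5173168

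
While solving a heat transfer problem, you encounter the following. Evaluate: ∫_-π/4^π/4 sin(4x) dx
Antiderivative: -cos(4x)/4
Evaluate at bounds: [-cos(4·π/4)/4] - [-cos(4·-π/4)/4]
= (-(-1) + (-1))/4 = 0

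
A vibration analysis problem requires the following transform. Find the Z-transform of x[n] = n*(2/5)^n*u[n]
Using the property Z{n * a^n * u[n]} = az/(z-a)^2
With a = 2/5: X(z) = (2/5)z/(z - 2/5)^2, |z| > 2/5

Answer: (2/5)z/(z - 2/5)^2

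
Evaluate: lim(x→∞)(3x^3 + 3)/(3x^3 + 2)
Divide numerator and denominator by x^3:
lim (3+3/x^3)/(3+2/x^3) = 1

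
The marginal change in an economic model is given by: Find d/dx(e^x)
Chain rule: d/dx[e^u]=e^u · u' where u=x
u'=1

Answer: 1·e^x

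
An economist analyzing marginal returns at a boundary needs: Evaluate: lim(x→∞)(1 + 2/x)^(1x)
Rewrite as [(1 + 2/x)^x]^1.
lim(1 + 2/x)^x=e^2, so limit=(e^2)^1=e^2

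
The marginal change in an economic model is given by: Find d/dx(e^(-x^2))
Chain rule: d/dx[e^u]=e^u · u' where u=-x^2
u'=-2x

Answer: -2x·e^(-x^2)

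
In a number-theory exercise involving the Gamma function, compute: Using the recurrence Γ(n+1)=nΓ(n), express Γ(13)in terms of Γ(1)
Γ(13)=12Γ(12)=12·11Γ(11)=...=12!·Γ(1)=479001600·Γ(1)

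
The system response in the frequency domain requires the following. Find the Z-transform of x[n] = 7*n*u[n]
Z{n*u[n]} = z/(z-1)^2
By linearity: Z{7*n*u[n]} = 7z/(z-1)^2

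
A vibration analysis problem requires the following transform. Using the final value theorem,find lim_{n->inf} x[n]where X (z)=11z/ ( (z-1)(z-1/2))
Final value theorem: lim x[n]=lim_{z->1} (z-1) * X(z)
(z-1) * X(z)=11z/(z-1/2)
As z->1: 11/(1 - 1/2)=11/(1/2)=22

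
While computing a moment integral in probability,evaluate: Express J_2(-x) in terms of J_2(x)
For integer n: J_n(-x)=(-1)^n J_n(x)
With n=2: J_2(-x)=(-1)^2 J_2(x)=J_2(x)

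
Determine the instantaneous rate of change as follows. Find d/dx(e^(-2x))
Chain rule: d/dx[e^u] = e^u · u' where u = -2x
u' = -2

Answer: -2·e^(-2x)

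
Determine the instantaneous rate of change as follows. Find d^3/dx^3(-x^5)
Apply power rule 3 times:
d^1: -5x^4
d^2: -20x^3
d^3: -60x^2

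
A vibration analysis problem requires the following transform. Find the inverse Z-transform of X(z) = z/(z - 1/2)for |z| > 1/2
Standard pair: z/(z-a) <-> a^n*u[n] for causal signals
With a = 1/2: x[n] = (1/2)^n*u[n]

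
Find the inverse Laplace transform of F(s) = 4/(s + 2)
L^(-1){4/(s-a)} = c·e^(at)
Here a = -2, c = 4

Answer: 4e^(-2t)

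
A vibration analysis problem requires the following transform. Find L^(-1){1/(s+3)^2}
L^(-1){1/(s-a)^n}=t^(n-1)·e^(at)/(n-1)!
Here a=-3, n=2: t^1·e^(-3t)/1

Answer: t·e^(-3t)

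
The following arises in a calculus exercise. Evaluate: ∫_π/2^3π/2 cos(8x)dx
Antiderivative: sin(8x)/8
Evaluate at bounds: [sin(8·3π/2)/8] - [sin(8·π/2)/8]
= ((0) - (0))/8 = 0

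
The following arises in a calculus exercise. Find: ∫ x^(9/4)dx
Power rule: ∫ x^(9/4) dx=x^(13/4)/(13/4)+C

Answer: (4/13)·x^(13/4)+C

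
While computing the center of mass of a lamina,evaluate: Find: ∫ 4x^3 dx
Using power rule: ∫ 4x^3 dx=4/4 x^4+C=x^4+C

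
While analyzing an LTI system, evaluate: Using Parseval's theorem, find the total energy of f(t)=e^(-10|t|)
Parseval's theorem: E = integral |f(t)|^2 dt = (1/2pi) integral |F(omega)|^2 domega
E = integral_{-inf}^{inf} e^(-20|t|) dt = 2*integral_0^inf e^(-20t) dt = 2/(2*10) = 1/10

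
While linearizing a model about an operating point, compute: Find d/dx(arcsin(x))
d/dx[arcsin(u)] = u'/√(1-u²), u = x, u' = 1

Answer: 1/√(1-x²)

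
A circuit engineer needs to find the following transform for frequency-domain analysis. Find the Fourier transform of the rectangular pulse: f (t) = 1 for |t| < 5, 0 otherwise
F(omega)=integral from -5 to 5 of e^(-j * omega * t) dt
=2 * sin(5 * omega)/omega=10 * sinc(5 * omega/pi)

Answer: 2 * sin(5 * omega)/omega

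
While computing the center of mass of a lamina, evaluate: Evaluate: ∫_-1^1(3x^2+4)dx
Step 1: Find antiderivative F(x) = x^3+4x
Step 2: F(1) - F(-1) = 5 - (-5) = 10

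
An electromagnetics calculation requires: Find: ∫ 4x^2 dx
Using power rule: ∫ 4x^2 dx=4/3 x^3+C=(4/3)x^3+C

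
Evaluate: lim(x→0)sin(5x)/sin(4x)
sin(u) ≈ u for small u:
sin(5x)/sin(4x) ≈ 5x/(4x)=5/4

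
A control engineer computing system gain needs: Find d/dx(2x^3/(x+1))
Quotient rule: (f/g)' = (f'g - fg')/g²
f = 2x^3, f' = 6x^2
g = x+1, g' = 1

Answer: (6x^2·(x+1)-2x^3)/(x+1)²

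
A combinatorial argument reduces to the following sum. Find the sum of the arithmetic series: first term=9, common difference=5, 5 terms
Last term: a_n = 9 + (5 - 1)·5 = 29
Sum = n(a_1 + a_n)/2 = 5(9 + 29)/2 = 95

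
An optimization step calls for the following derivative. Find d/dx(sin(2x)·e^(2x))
Product rule: (fg)' = f'g + fg'
f = sin(2x), f' = 2·cos(2x)
g = e^(2x), g' = 2·e^(2x)

Answer: 2·cos(2x)·e^(2x) + 2·sin(2x)·e^(2x)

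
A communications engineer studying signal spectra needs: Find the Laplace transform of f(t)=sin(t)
L{sin(wt)}=w/(s²+w²)
L{sin(t)}=1/(s²+1)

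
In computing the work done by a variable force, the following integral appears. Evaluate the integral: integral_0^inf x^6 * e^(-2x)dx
This is a Gamma integral. Substitute u = 2x (du = 2 dx):
integral_0^inf x^6*e^(-2x) dx = (1/2^7) integral_0^inf u^6*e^(-u) du
= Gamma(7)/2^7 = 6!/2^7 = 720/128

Answer: 45/8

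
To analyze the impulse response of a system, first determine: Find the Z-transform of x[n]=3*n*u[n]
Z{n * u[n]} = z/(z-1)^2
By linearity: Z{3 * n * u[n]} = 3z/(z-1)^2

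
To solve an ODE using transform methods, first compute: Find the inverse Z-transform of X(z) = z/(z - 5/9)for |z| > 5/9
Standard pair: z/(z-a) <-> a^n*u[n] for causal signals
With a=5/9: x[n]=(5/9)^n*u[n]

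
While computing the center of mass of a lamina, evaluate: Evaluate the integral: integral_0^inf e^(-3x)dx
integral_0^inf e^(-3x) dx=[-1/3 * e^(-3x)]_0^inf
=0 - (-1/3)=1/3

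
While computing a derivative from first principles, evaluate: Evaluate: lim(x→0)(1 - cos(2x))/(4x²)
Using 1-cos(u) ≈ u²/2 for small u:
(1-cos(2x)) ≈ (2x)²/2 = 4x²/2
So limit = 4/(2·4) = 1/2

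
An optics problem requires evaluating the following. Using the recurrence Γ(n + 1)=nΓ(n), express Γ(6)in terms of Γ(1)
Γ(6) = 5Γ(5) = 5·4Γ(4) = ... = 5!·Γ(1) = 120·Γ(1)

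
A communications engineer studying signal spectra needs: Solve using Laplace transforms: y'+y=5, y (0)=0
Take L of both sides: sY(s) - 0 + Y(s) = 5/s
Y(s)(s + 1) = 5/s + 0
Y(s) = 5/(s(s + 1)) + 0/(s + 1)
Partial fractions: 5/(s(s + 1)) = 5/s - 5/(s + 1)
So Y(s) = 5/s - 5/(s + 1)
Inverse transform (L^(-1){1/s} = 1, L^(-1){1/(s + 1)} = e^(-t)):

Answer: y(t) = 5 - 5·e^(-t)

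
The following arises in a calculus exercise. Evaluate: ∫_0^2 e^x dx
Antiderivative: e^x
Evaluate: (e^2-1)

Answer: e^2-1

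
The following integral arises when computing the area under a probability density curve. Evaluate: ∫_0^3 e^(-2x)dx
Antiderivative: (1/(-2))e^(-2x)
Evaluate: (1/(-2))(e^-6-1)

Answer: (e^-6-1)/(-2)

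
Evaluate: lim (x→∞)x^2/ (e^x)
Apply L'Hôpital 2 times (∞/∞ each time):
Eventually get 2!/(e^x) → 0

Answer: 0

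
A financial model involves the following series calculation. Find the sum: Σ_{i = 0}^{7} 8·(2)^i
Geometric series: S = a(1 - r^n)/(1 - r)
a = 8, r = 2, n = 8
S = 8(1-256)/-1 = 2040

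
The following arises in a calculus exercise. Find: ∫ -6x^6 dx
Using power rule: ∫ -6x^6 dx = -6/7 x^7 + C = (-6/7)x^7 + C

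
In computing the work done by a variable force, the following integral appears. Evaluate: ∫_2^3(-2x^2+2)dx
Step 1: Find antiderivative F(x)=(-2/3)x^3 + 2x
Step 2: F(3) - F(2)=-12 - (-4/3)=-32/3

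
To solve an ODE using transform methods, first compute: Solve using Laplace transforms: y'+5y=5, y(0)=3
Take L of both sides: sY(s)-3+5Y(s) = 5/s
Y(s)(s+5) = 5/s+3
Y(s) = 5/(s(s+5))+3/(s+5)
Partial fractions: 5/(s(s+5)) = 1/s - 1/(s+5)
So Y(s) = 1/s+2/(s+5)
Inverse transform (L^(-1){1/s} = 1, L^(-1){1/(s+5)} = e^(-5t)):

Answer: y(t) = 1+2·e^(-5t)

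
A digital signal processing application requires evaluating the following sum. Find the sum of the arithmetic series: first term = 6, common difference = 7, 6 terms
Last term: a_n = 6 + (6 - 1)·7 = 41
Sum = n(a_1 + a_n)/2 = 6(6 + 41)/2 = 141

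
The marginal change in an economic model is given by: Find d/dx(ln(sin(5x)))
Chain rule: d/dx[ln(u)] = u'/u where u = sin(5x)
u' = 5cos(5x)

Answer: (5cos(5x))/(sin(5x))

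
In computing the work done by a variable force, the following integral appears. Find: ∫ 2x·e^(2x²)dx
Let u=2x², du=4x dx
∫ (1/2)e^u du=e^u/2+C

Answer: e^(2x²)/2+C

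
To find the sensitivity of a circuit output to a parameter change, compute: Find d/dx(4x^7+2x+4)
Power rule: d/dx(ax^n)=n·a·x^(n-1)
Term by term: 28·x^6 + 2

Answer: 28x^6 + 2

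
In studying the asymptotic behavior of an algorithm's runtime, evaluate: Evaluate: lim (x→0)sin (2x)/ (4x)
L'Hôpital (0/0): lim 2cos(2x)/4 = 2/4

Answer: 1/2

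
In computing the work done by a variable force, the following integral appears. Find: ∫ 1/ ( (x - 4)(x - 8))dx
Partial fractions: 1/((x-4)(x-8))=A/(x-4)+B/(x-8)
A=-1/4, B=1/4
∫ [-1/4· 1/(x-4)+1/4· 1/(x-8)] dx
=(1/4)[ln|x-8| - ln|x-4|]+C

Answer: (1/4)·ln|(x-8)/(x-4)|+C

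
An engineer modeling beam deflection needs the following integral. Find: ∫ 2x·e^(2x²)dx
Let u=2x², du=4x dx
∫ (1/2)e^u du=e^u/2+C

Answer: e^(2x²)/2+C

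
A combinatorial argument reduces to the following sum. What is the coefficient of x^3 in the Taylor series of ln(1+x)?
ln(1 + x) = Σ (-1)^(n + 1) x^n/n
Coefficient of x^3 = (-1)^4/3 = 1/3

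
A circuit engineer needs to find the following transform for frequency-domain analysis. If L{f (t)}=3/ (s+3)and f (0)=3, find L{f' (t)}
L{f'(t)} = s·F(s) - f(0) = 3s/(s+3)-3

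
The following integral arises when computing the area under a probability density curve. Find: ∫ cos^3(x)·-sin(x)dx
Let u = cos(x), du = -sin(x) dx
∫ u^3 du = u^4/4 + C

Answer: cos^4(x)/4 + C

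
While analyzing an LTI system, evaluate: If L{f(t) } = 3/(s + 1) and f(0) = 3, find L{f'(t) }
L{f'(t)} = s·F(s) - f(0) = 3s/(s+1)-3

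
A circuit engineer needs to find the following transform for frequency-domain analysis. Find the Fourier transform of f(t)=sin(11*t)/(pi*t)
sin(W * t)/(pi * t) = (W/pi) * sinc(W * t/pi) is the impulse response of the ideal low-pass filter with cutoff W (here W = 11).
Its Fourier transform is a rectangular function:
F(omega) = 1 for |omega| < 11, 0 otherwise

Answer: rect(omega/22) [i.e., 1 for |omega| < 11, 0 otherwise]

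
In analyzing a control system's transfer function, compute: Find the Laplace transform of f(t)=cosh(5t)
L{cosh(at)} = s/(s²-a²)
L{cosh(5t)} = s/(s²-25)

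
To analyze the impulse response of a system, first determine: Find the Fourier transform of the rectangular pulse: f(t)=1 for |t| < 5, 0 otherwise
F(omega)=integral from -5 to 5 of e^(-j*omega*t) dt
=2*sin(5*omega)/omega=10*sinc(5*omega/pi)

Answer: 2*sin(5*omega)/omega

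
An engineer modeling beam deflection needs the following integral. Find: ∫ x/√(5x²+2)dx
Let u=5x² + 2, du=10x dx
∫ (1/10)·u^(-1/2) du=√u/5 + C

Answer: √(5x² + 2)/5 + C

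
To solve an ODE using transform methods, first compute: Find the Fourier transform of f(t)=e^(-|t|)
Using the standard pair: F{e^(-a|t|)} = 2a/(a^2 + omega^2)
With a = 1: F(omega) = 2/(1 + omega^2)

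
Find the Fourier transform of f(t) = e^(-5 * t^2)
The Fourier transform of a Gaussian e^(-a*t^2) is sqrt(pi/a)*e^(-omega^2/(4a)).
With a=5: F(omega)=sqrt(pi/5)*e^(-omega^2/20)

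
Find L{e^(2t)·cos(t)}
First shifting: L{e^(at)f(t)} = F(s-a)
L{cos(t)} = s/(s²+1)
Shift: (s-2)/((s-2)²+1)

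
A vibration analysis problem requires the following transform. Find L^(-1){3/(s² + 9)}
L^(-1){w/(s² + w²)} = sin(wt)
Here w = 3

Answer: sin(3t)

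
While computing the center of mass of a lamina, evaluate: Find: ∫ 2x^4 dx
Using power rule: ∫ 2x^4 dx = 2/5 x^5 + C = (2/5)x^5 + C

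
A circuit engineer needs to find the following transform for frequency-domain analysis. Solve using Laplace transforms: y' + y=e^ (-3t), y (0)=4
Take L: sY - 4+Y = 1/(s+3)
Y(s+1) = 1/(s+3)+4
Y = 1/((s+3)(s+1))+4/(s+1)
Partial fractions: 1/((s+3)(s+1)) = -(1/2)/(s+3)+(1/2)/(s+1)
So Y = -(1/2)/(s+3)+(9/2)/(s+1)
Inverse Laplace transform (L^(-1){1/(s+3)} = e^(-3t), L^(-1){1/(s+1)} = e^(-t)):

Answer: y(t) = (-1/2)·e^(-3t)+(9/2)·e^(-t)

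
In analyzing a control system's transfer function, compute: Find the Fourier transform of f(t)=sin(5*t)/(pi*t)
sin(W * t)/(pi * t)=(W/pi) * sinc(W * t/pi) is the impulse response of the ideal low-pass filter with cutoff W (here W=5).
Its Fourier transform is a rectangular function:
F(omega)=1 for |omega| < 5, 0 otherwise

Answer: rect(omega/10) [i.e., 1 for |omega| < 5, 0 otherwise]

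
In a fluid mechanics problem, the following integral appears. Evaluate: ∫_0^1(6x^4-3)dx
Step 1: Find antiderivative F(x)=(6/5)x^5 - 3x
Step 2: F(1) - F(0)=-9/5 - (0)=-9/5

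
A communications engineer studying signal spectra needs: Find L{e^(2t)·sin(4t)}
First shifting: L{e^(at)f(t)}=F(s-a)
L{sin(4t)}=4/(s² + 16)
Shift: 4/((s-2)² + 16)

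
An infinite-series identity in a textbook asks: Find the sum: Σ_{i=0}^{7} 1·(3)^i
Geometric series: S=a(1 - r^n)/(1 - r)
a=1, r=3, n=8
S=1(1 - 6561)/-2=3280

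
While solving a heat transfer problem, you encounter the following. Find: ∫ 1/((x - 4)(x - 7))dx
Partial fractions: 1/((x-4)(x-7))=A/(x-4) + B/(x-7)
A=-1/3, B=1/3
∫ [-1/3· 1/(x-4) + 1/3· 1/(x-7)] dx
=(1/3)[ln|x-7| - ln|x-4|] + C

Answer: (1/3)·ln|(x-7)/(x-4)| + C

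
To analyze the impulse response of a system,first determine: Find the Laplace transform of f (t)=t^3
L{t^n} = n!/s^(n+1)
L{t^3} = 3!/s^4 = 6/s^4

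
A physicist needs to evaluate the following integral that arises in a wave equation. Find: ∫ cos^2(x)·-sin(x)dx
Let u = cos(x), du = -sin(x) dx
∫ u^2 du = u^3/3+C

Answer: cos^3(x)/3+C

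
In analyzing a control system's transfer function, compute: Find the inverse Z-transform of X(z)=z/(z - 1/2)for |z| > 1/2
Standard pair: z/(z-a) <-> a^n*u[n] for causal signals
With a=1/2: x[n]=(1/2)^n*u[n]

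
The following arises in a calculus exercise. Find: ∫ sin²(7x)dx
Using identity sin²(u)=(1 - cos(2u))/2:
∫ (1 - cos(14x))/2 dx=x/2 - sin(14x)/28+C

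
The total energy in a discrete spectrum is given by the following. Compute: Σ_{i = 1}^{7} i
Using formula: Σ i^1=n(n+1)/2=7·8/2=28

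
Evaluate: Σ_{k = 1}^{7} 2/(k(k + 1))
Partial fractions: 2/(k(k+1))=2/k - 2/(k+1)
Telescoping sum: 2(1-1/8)=2·7/8

Answer: 7/4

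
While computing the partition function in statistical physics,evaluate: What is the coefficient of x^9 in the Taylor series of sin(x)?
sin(x)=Σ (-1)^k x^(2k+1)/(2k+1)!
For x^9: (-1)^4/9!=1/362880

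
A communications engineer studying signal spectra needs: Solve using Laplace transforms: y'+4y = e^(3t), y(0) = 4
Take L: sY - 4+4Y = 1/(s-3)
Y(s+4) = 1/(s-3)+4
Y = 1/((s-3)(s+4))+4/(s+4)
Partial fractions: 1/((s-3)(s+4)) = (1/7)/(s-3) - (1/7)/(s+4)
So Y = (1/7)/(s-3)+(27/7)/(s+4)
Inverse Laplace transform (L^(-1){1/(s-3)} = e^(3t), L^(-1){1/(s+4)} = e^(-4t)):

Answer: y(t) = (1/7)·e^(3t)+(27/7)·e^(-4t)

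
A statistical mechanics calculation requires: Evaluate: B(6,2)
B(x,y)=Γ(x)Γ(y)/Γ(x + y)=(x-1)!(y-1)!/(x + y-1)!
B(6,2)=5!·1!/7!=1/42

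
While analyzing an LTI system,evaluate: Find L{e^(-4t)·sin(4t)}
First shifting: L{e^(at)f(t)}=F(s-a)
L{sin(4t)}=4/(s² + 16)
Shift: 4/((s + 4)² + 16)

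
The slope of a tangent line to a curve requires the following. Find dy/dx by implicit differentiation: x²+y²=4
Differentiate both sides: 2x+2y·(dy/dx) = 0
Solve: dy/dx = -2x/(2y) = -x/y

Answer: dy/dx = -x/y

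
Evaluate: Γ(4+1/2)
Γ(n + 1/2)=(2n)!√π/(4^n·n!)
=40320√π/(256·24)=(105/16)·√π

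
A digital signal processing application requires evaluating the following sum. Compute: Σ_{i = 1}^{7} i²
Using formula: Σ i^2=n(n + 1)(2n + 1)/6=7·8·15/6=140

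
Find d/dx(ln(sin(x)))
Chain rule: d/dx[ln(u)]=u'/u where u=sin(x)
u'=cos(x)

Answer: (cos(x))/(sin(x))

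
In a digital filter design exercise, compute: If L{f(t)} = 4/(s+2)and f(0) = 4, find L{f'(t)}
L{f'(t)} = s·F(s) - f(0) = 4s/(s+2)-4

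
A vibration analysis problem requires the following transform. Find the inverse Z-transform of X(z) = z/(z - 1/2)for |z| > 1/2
Standard pair: z/(z-a) <-> a^n*u[n] for causal signals
With a = 1/2: x[n] = (1/2)^n*u[n]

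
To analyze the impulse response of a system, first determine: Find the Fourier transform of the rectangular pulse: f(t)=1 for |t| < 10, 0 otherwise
F(omega) = integral from -10 to 10 of e^(-j*omega*t) dt
= 2*sin(10*omega)/omega = 20*sinc(10*omega/pi)

Answer: 2*sin(10*omega)/omega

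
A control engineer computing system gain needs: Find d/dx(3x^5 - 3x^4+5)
Power rule: d/dx(ax^n) = n·a·x^(n-1)
Term by term: 15·x^4 - 12·x^3

Answer: 15x^4 - 12x^3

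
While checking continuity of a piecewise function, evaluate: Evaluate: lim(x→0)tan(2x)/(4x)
tan(u) ≈ u for small u:
tan(2x)/(4x) ≈ 2x/(4x) = 2/4

Answer: 1/2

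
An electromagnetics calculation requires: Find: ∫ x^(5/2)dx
Power rule: ∫ x^(5/2) dx = x^(7/2)/(7/2) + C

Answer: (2/7)·x^(7/2) + C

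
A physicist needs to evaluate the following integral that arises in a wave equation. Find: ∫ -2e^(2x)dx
Since d/dx[e^(2x)]=2e^(2x), we get -1 e^(2x) + C

Answer: -e^(2x) + C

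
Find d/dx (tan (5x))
Chain rule: d/dx[tan(u)] = sec²(u)·u' where u = 5x
u' = 5

Answer: 5·sec²(5x)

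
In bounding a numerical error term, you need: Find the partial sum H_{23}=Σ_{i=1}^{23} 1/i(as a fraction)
H_23=1+1/2+1/3+...+1/23
=444316699/118982864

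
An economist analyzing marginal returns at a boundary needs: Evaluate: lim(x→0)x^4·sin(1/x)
Squeeze theorem: -|x^4| ≤ x^4·sin(1/x) ≤ |x^4|
Since x^4 → 0 as x → 0, by squeeze theorem the limit is 0

Answer: 0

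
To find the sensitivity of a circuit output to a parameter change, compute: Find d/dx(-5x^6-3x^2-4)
Power rule: d/dx(ax^n)=n·a·x^(n-1)
Term by term: -30·x^5-6·x

Answer: -30x^5-6x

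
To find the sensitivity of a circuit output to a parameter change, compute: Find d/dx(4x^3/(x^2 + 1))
Quotient rule: (f/g)' = (f'g - fg')/g²
f = 4x^3, f' = 12x^2
g = x^2 + 1, g' = 2x

Answer: (12x^2·(x^2 + 1) - 8x^4)/(x^2 + 1)²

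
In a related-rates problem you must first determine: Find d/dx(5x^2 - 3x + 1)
Power rule: d/dx(ax^n)=n·a·x^(n-1)
Term by term: 10·x - 3

Answer: 10x - 3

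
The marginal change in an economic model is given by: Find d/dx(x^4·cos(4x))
Product rule: (fg)'=f'g+fg'
f=x^4, f'=4x^3
g=cos(4x), g'=-4·sin(4x)

Answer: 4x^3·cos(4x)-4x^4·sin(4x)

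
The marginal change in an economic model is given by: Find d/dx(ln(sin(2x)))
Chain rule: d/dx[ln(u)]=u'/u where u=sin(2x)
u'=2cos(2x)

Answer: (2cos(2x))/(sin(2x))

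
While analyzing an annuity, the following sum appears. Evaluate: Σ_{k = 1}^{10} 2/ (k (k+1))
Partial fractions: 2/(k(k+1))=2/k - 2/(k+1)
Telescoping sum: 2(1-1/11)=2·10/11

Answer: 20/11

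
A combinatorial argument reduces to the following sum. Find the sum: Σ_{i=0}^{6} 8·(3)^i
Geometric series: S = a(1 - r^n)/(1 - r)
a = 8, r = 3, n = 7
S = 8(1 - 2187)/-2 = 8744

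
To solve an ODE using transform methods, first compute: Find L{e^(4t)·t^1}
First shifting: L{e^(at)f(t)} = F(s-a)
L{t^1} = 1/s^2
Shift s → s-4: 1/(s-4)^2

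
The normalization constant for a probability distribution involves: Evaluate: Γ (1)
Γ(n)=(n-1)! for positive integers
Γ(1)=0!=1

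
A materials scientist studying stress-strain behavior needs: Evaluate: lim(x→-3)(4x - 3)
Polynomial is continuous, so substitute x = -3:
4·(-3) - 3 = -15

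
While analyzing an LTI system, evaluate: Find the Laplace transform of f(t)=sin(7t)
L{sin(wt)} = w/(s² + w²)
L{sin(7t)} = 7/(s² + 49)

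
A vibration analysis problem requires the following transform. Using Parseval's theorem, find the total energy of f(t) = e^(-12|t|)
Parseval's theorem: E=integral |f(t)|^2 dt=(1/2pi) integral |F(omega)|^2 domega
E=integral_{-inf}^{inf} e^(-24|t|) dt=2 * integral_0^inf e^(-24t) dt=2/(2 * 12)=1/12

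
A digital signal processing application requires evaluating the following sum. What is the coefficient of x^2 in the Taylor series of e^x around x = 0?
Taylor series of e^x = Σ x^n/n!
Coefficient of x^2 = 1/2! = 1/2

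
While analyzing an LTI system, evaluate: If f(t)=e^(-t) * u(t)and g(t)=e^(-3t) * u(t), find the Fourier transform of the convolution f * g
By the convolution theorem: F{f * g}=F(omega) * G(omega)
F(omega)=1/(1+j * omega), G(omega)=1/(3+j * omega)
F{f * g}=1/((1+j * omega)(3+j * omega))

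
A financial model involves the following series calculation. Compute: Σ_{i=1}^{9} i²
Using formula: Σ i^2 = n(n + 1)(2n + 1)/6 = 9·10·19/6 = 285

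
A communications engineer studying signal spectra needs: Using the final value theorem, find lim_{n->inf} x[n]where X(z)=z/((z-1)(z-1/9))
Final value theorem: lim x[n]=lim_{z->1} (z-1)*X(z)
(z-1)*X(z)=z/(z-1/9)
As z->1: 1/(1-1/9)=1/(8/9)=9/8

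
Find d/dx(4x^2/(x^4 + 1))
Quotient rule: (f/g)' = (f'g - fg')/g²
f = 4x^2, f' = 8x
g = x^4+1, g' = 4x^3

Answer: (8x·(x^4+1)-16x^5)/(x^4+1)²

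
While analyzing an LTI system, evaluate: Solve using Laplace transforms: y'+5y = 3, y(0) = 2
Take L of both sides: sY(s) - 2 + 5Y(s) = 3/s
Y(s)(s + 5) = 3/s + 2
Y(s) = 3/(s(s + 5)) + 2/(s + 5)
Partial fractions: 3/(s(s + 5)) = (3/5)/s - (3/5)/(s + 5)
So Y(s) = (3/5)/s + (7/5)/(s + 5)
Inverse transform (L^(-1){1/s} = 1, L^(-1){1/(s + 5)} = e^(-5t)):

Answer: y(t) = 3/5 + (7/5)·e^(-5t)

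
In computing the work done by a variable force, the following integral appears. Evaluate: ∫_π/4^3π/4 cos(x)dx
Antiderivative: sin(x)
Evaluate at bounds: [sin(1·3π/4)/1] - [sin(1·π/4)/1]
= ((√2/2) - (√2/2))/1 = 0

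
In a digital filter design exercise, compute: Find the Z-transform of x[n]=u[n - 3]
Using the time-shift property: Z{u[n-3]}=z^(-3)*z/(z-1)
=z^(-2)/(z-1)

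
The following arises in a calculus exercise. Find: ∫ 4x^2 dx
Using power rule: ∫ 4x^2 dx = 4/3 x^3 + C = (4/3)x^3 + C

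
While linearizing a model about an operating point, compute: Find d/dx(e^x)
Chain rule: d/dx[e^u]=e^u · u' where u=x
u'=1

Answer: 1·e^x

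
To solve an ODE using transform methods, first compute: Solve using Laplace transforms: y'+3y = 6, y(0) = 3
Take L of both sides: sY(s) - 3 + 3Y(s) = 6/s
Y(s)(s + 3) = 6/s + 3
Y(s) = 6/(s(s + 3)) + 3/(s + 3)
Partial fractions: 6/(s(s + 3)) = 2/s - 2/(s + 3)
So Y(s) = 2/s + 1/(s + 3)
Inverse transform (L^(-1){1/s} = 1, L^(-1){1/(s + 3)} = e^(-3t)):

Answer: y(t) = 2 + e^(-3t)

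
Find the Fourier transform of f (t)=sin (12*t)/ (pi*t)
sin(W*t)/(pi*t)=(W/pi)*sinc(W*t/pi) is the impulse response of the ideal low-pass filter with cutoff W (here W=12).
Its Fourier transform is a rectangular function:
F(omega)=1 for |omega| < 12, 0 otherwise

Answer: rect(omega/24) [i.e., 1 for |omega| < 12, 0 otherwise]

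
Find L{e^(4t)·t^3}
First shifting: L{e^(at)f(t)} = F(s-a)
L{t^3} = 6/s^4
Shift s → s-4: 6/(s-4)^4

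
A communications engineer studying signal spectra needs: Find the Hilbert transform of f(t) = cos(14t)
The Hilbert transform shifts each frequency component by -pi/2.
H{cos(wt)} = sin(wt)
With w = 14: H{cos(14t)} = sin(14t)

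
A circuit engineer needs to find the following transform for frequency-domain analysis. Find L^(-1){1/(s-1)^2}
L^(-1){1/(s-a)^n}=t^(n-1)·e^(at)/(n-1)!
Here a=1, n=2: t^1·e^(t)/1

Answer: t·e^(t)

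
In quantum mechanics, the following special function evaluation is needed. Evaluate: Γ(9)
Γ(n) = (n-1)! for positive integers
Γ(9) = 8! = 40320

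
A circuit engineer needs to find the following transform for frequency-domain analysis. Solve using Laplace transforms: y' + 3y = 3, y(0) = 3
Take L of both sides: sY(s)-3+3Y(s) = 3/s
Y(s)(s+3) = 3/s+3
Y(s) = 3/(s(s+3))+3/(s+3)
Partial fractions: 3/(s(s+3)) = 1/s - 1/(s+3)
So Y(s) = 1/s+2/(s+3)
Inverse transform (L^(-1){1/s} = 1, L^(-1){1/(s+3)} = e^(-3t)):

Answer: y(t) = 1+2·e^(-3t)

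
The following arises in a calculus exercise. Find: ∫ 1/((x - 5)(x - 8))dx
Partial fractions: 1/((x-5)(x-8))=A/(x-5) + B/(x-8)
A=-1/3, B=1/3
∫ [-1/3· 1/(x-5) + 1/3· 1/(x-8)] dx
=(1/3)[ln|x-8| - ln|x-5|] + C

Answer: (1/3)·ln|(x-8)/(x-5)| + C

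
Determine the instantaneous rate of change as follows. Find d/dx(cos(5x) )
Chain rule: d/dx[cos(u)]=-sin(u)·u' where u=5x
u'=5

Answer: -5·sin(5x)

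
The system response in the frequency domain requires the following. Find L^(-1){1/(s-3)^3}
L^(-1){1/(s-a)^n}=t^(n-1)·e^(at)/(n-1)!
Here a=3, n=3: t^2·e^(3t)/2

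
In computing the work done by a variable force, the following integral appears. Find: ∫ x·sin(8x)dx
By parts: u = x, dv = sin(8x) dx
du = dx, v = -cos(8x)/8
= -x·cos(8x)/8 + sin(8x)/8² + C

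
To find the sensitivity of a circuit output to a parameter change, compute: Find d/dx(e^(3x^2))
Chain rule: d/dx[e^u]=e^u · u' where u=3x^2
u'=6x

Answer: 6x·e^(3x^2)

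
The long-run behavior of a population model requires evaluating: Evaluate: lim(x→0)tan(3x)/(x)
tan(u) ≈ u for small u:
tan(3x)/(x) ≈ 3x/(x)=3/1

Answer: 3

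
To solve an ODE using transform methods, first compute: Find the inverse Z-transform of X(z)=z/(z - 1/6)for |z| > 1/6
Standard pair: z/(z-a) <-> a^n*u[n] for causal signals
With a=1/6: x[n]=(1/6)^n*u[n]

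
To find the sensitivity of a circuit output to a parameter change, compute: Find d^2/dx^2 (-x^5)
Apply power rule 2 times:
d^1: -5x^4
d^2: -20x^3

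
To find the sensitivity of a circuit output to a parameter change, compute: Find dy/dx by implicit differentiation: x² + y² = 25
Differentiate both sides: 2x+2y·(dy/dx)=0
Solve: dy/dx=-2x/(2y)=-x/y

Answer: dy/dx=-x/y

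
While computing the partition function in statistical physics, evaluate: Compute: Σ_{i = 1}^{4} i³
Using formula: Σ i^3=[n(n + 1)/2]²=[4·5/2]²=100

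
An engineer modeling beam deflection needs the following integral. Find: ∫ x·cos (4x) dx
By parts: u=x, dv=cos(4x) dx
du=dx, v=sin(4x)/4
=x·sin(4x)/4+cos(4x)/4²+C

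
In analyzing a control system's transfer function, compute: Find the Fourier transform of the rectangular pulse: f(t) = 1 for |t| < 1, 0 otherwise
F(omega) = integral from -1 to 1 of e^(-j*omega*t) dt
= 2*sin(1*omega)/omega = 2*sinc(1*omega/pi)

Answer: 2*sin(1*omega)/omega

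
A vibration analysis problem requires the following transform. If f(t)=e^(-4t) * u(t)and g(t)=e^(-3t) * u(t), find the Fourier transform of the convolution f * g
By the convolution theorem: F{f * g} = F(omega) * G(omega)
F(omega) = 1/(4 + j * omega), G(omega) = 1/(3 + j * omega)
F{f * g} = 1/((4 + j * omega)(3 + j * omega))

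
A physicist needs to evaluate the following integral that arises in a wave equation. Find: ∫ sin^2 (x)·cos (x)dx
Let u = sin(x), du = cos(x) dx
∫ u^2 du = u^3/3 + C

Answer: sin^3(x)/3 + C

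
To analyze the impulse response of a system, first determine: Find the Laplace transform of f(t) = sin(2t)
L{sin(wt)} = w/(s² + w²)
L{sin(2t)} = 2/(s² + 4)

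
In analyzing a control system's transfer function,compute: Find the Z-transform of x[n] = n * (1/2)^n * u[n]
Using the property Z{n*a^n*u[n]} = az/(z-a)^2
With a = 1/2: X(z) = (1/2)z/(z - 1/2)^2, |z| > 1/2

Answer: (1/2)z/(z - 1/2)^2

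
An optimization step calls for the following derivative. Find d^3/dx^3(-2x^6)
Apply power rule 3 times:
d^1: -12x^5
d^2: -60x^4
d^3: -240x^3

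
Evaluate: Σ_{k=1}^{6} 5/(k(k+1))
Partial fractions: 5/(k(k + 1)) = 5/k - 5/(k + 1)
Telescoping sum: 5(1 - 1/7) = 5·6/7

Answer: 30/7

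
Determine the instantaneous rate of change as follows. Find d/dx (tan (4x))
Chain rule: d/dx[tan(u)] = sec²(u)·u' where u = 4x
u' = 4

Answer: 4·sec²(4x)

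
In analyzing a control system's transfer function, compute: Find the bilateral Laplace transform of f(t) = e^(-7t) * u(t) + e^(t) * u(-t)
For e^(-7t)*u(t): L=1/(s + 7), Re(s) > -7
For e^(t)*u(-t): L=-1/(s-1), Re(s) < 1
Combined: F(s)=1/(s + 7) - 1/(s-1), -7 < Re(s) < 1

Answer: 1/(s + 7) - 1/(s-1), ROC: -7 < Re(s) < 1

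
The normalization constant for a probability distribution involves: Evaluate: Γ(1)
Γ(n)=(n-1)! for positive integers
Γ(1)=0!=1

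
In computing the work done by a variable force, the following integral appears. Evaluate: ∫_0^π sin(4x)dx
Antiderivative: -cos(4x)/4
Evaluate at bounds: [-cos(4·π)/4] - [-cos(4·0)/4]
= (-(1) + (1))/4 = 0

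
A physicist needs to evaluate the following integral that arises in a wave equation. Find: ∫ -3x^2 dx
Using power rule: ∫ -3x^2 dx=-3/3 x^3 + C=-x^3 + C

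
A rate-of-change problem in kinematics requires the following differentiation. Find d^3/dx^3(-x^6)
Apply power rule 3 times:
d^1: -6x^5
d^2: -30x^4
d^3: -120x^3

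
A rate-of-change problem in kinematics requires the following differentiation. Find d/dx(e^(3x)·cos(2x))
Product rule: (fg)' = f'g + fg'
f = e^(3x), f' = 3·e^(3x)
g = cos(2x), g' = -2·sin(2x)

Answer: 3·e^(3x)·cos(2x) - 2·e^(3x)·sin(2x)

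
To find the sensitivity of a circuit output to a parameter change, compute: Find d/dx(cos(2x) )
Chain rule: d/dx[cos(u)] = -sin(u)·u' where u = 2x
u' = 2

Answer: -2·sin(2x)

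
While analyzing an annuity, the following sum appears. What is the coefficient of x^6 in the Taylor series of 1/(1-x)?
1/(1-x)=Σ x^n for |x|<1
All coefficients are 1

Answer: 1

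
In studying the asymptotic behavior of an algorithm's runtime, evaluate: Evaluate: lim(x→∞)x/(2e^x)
Apply L'Hôpital 1 times (∞/∞ each time):
Eventually get 1!/(2e^x) → 0

Answer: 0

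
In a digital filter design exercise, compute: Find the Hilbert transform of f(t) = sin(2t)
The Hilbert transform shifts each frequency component by -pi/2.
H{sin(wt)} = -cos(wt)
With w = 2: H{sin(2t)} = -cos(2t)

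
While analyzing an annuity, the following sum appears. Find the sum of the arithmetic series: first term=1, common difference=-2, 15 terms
Last term: a_n = 1+(15-1)·-2 = -27
Sum = n(a_1+a_n)/2 = 15(1+(-27))/2 = -195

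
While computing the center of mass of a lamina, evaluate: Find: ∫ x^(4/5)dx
Power rule: ∫ x^(4/5) dx=x^(9/5)/(9/5) + C

Answer: (5/9)·x^(9/5) + C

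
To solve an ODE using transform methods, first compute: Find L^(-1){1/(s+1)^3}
L^(-1){1/(s-a)^n} = t^(n-1)·e^(at)/(n-1)!
Here a = -1, n = 3: t^2·e^(-t)/2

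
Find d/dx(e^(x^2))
Chain rule: d/dx[e^u]=e^u · u' where u=x^2
u'=2x

Answer: 2x·e^(x^2)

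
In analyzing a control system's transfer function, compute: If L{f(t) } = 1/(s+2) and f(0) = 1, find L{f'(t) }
L{f'(t)} = s·F(s) - f(0) = s/(s + 2) - 1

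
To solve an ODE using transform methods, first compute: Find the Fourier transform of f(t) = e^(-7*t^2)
The Fourier transform of a Gaussian e^(-a * t^2) is sqrt(pi/a) * e^(-omega^2/(4a)).
With a = 7: F(omega) = sqrt(pi/7) * e^(-omega^2/28)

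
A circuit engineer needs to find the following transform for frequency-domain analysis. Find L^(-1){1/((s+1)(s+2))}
Partial fractions: 1/((s + 1)(s + 2))=A/(s + 1) + B/(s + 2)
Cover-up: A=1/(s + 2)|_{s=-1}=1; B=1/(s + 1)|_{s=-2}=-1
L^(-1)=e^(-t) - e^(-2t)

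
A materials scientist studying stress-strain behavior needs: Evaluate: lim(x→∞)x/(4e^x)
Apply L'Hôpital 1 times (∞/∞ each time):
Eventually get 1!/(4e^x) → 0

Answer: 0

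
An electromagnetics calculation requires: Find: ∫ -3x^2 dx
Using power rule: ∫ -3x^2 dx=-3/3 x^3 + C=-x^3 + C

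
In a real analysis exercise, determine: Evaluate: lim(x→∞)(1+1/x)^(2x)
Rewrite as [(1+1/x)^x]^2.
lim(1+1/x)^x = e^1, so limit = (e^1)^2 = e^2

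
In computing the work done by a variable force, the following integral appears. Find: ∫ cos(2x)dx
Using substitution u = 2x: ∫ cos(u) du/2 = sin(u)/2 + C

Answer: (1/2)sin(2x) + C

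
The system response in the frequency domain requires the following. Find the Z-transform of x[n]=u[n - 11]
Using the time-shift property: Z{u[n-11]}=z^(-11) * z/(z-1)
=z^(-10)/(z-1)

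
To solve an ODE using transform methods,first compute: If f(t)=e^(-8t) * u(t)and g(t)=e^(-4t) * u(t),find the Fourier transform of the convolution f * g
By the convolution theorem: F{f*g}=F(omega)*G(omega)
F(omega)=1/(8 + j*omega), G(omega)=1/(4 + j*omega)
F{f*g}=1/((8 + j*omega)(4 + j*omega))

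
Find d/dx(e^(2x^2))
Chain rule: d/dx[e^u]=e^u · u' where u=2x^2
u'=4x

Answer: 4x·e^(2x^2)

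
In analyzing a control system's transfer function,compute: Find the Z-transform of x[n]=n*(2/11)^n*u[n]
Using the property Z{n * a^n * u[n]} = az/(z-a)^2
With a = 2/11: X(z) = (2/11)z/(z - 2/11)^2, |z| > 2/11

Answer: (2/11)z/(z - 2/11)^2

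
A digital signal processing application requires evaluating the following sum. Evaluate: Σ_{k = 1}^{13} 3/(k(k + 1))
Partial fractions: 3/(k(k+1))=3/k - 3/(k+1)
Telescoping sum: 3(1-1/14)=3·13/14

Answer: 39/14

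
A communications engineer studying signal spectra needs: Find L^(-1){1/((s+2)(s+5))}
Partial fractions: 1/((s + 2)(s + 5)) = A/(s + 2) + B/(s + 5)
Cover-up: A = 1/(s + 5)|_{s = -2} = 1/3; B = 1/(s + 2)|_{s = -5} = -1/3
L^(-1) = (1/3)e^(-2t) - (1/3)e^(-5t)

Answer: (1/3)(e^(-2t) - e^(-5t))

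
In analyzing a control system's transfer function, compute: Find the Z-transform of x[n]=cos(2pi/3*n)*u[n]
Z{cos(w0 * n) * u[n]} = z(z - cos(w0))/(z^2-2z * cos(w0)+1)
With w0 = 2pi/3: X(z) = z(z - cos(2pi/3))/(z^2-2z * cos(2pi/3)+1)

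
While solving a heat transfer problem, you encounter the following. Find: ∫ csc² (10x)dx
Since d/dx[-cot(10x)] = 10csc²(10x), integral = -cot(10x)/10+C

Answer: (-1/10)cot(10x)+C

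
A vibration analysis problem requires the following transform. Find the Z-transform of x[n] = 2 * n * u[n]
Z{n*u[n]} = z/(z-1)^2
By linearity: Z{2*n*u[n]} = 2z/(z-1)^2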